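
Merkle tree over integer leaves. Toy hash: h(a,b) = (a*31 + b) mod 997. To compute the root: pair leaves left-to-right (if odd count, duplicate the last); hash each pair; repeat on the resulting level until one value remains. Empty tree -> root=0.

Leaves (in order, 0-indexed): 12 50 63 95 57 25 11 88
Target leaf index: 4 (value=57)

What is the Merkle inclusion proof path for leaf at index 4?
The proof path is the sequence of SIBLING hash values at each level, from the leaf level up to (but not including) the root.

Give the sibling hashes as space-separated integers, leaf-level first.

L0 (leaves): [12, 50, 63, 95, 57, 25, 11, 88], target index=4
L1: h(12,50)=(12*31+50)%997=422 [pair 0] h(63,95)=(63*31+95)%997=54 [pair 1] h(57,25)=(57*31+25)%997=795 [pair 2] h(11,88)=(11*31+88)%997=429 [pair 3] -> [422, 54, 795, 429]
  Sibling for proof at L0: 25
L2: h(422,54)=(422*31+54)%997=175 [pair 0] h(795,429)=(795*31+429)%997=149 [pair 1] -> [175, 149]
  Sibling for proof at L1: 429
L3: h(175,149)=(175*31+149)%997=589 [pair 0] -> [589]
  Sibling for proof at L2: 175
Root: 589
Proof path (sibling hashes from leaf to root): [25, 429, 175]

Answer: 25 429 175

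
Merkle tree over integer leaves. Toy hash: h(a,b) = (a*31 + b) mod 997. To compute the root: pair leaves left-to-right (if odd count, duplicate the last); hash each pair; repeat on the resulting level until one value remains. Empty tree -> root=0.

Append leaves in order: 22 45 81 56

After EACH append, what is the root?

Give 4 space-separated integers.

Answer: 22 727 204 179

Derivation:
After append 22 (leaves=[22]):
  L0: [22]
  root=22
After append 45 (leaves=[22, 45]):
  L0: [22, 45]
  L1: h(22,45)=(22*31+45)%997=727 -> [727]
  root=727
After append 81 (leaves=[22, 45, 81]):
  L0: [22, 45, 81]
  L1: h(22,45)=(22*31+45)%997=727 h(81,81)=(81*31+81)%997=598 -> [727, 598]
  L2: h(727,598)=(727*31+598)%997=204 -> [204]
  root=204
After append 56 (leaves=[22, 45, 81, 56]):
  L0: [22, 45, 81, 56]
  L1: h(22,45)=(22*31+45)%997=727 h(81,56)=(81*31+56)%997=573 -> [727, 573]
  L2: h(727,573)=(727*31+573)%997=179 -> [179]
  root=179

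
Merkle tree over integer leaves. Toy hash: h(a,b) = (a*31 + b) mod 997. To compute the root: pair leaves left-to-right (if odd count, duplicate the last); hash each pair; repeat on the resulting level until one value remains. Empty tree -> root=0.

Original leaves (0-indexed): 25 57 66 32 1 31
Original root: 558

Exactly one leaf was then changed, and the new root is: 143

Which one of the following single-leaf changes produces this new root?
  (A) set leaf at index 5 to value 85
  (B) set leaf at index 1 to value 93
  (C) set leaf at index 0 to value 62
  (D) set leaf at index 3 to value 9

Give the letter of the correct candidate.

Original leaves: [25, 57, 66, 32, 1, 31]
Target new root: 143
Try each candidate change and compute the resulting root:
Candidate A: set leaf[5] = 85 -> leaves = [25, 57, 66, 32, 1, 85]
  L0: [25, 57, 66, 32, 1, 85]
  L1: h(25,57)=(25*31+57)%997=832 h(66,32)=(66*31+32)%997=84 h(1,85)=(1*31+85)%997=116 -> [832, 84, 116]
  L2: h(832,84)=(832*31+84)%997=951 h(116,116)=(116*31+116)%997=721 -> [951, 721]
  L3: h(951,721)=(951*31+721)%997=292 -> [292]
  root = 292 != target 143
Candidate B: set leaf[1] = 93 -> leaves = [25, 93, 66, 32, 1, 31]
  L0: [25, 93, 66, 32, 1, 31]
  L1: h(25,93)=(25*31+93)%997=868 h(66,32)=(66*31+32)%997=84 h(1,31)=(1*31+31)%997=62 -> [868, 84, 62]
  L2: h(868,84)=(868*31+84)%997=73 h(62,62)=(62*31+62)%997=987 -> [73, 987]
  L3: h(73,987)=(73*31+987)%997=259 -> [259]
  root = 259 != target 143
Candidate C: set leaf[0] = 62 -> leaves = [62, 57, 66, 32, 1, 31]
  L0: [62, 57, 66, 32, 1, 31]
  L1: h(62,57)=(62*31+57)%997=982 h(66,32)=(66*31+32)%997=84 h(1,31)=(1*31+31)%997=62 -> [982, 84, 62]
  L2: h(982,84)=(982*31+84)%997=616 h(62,62)=(62*31+62)%997=987 -> [616, 987]
  L3: h(616,987)=(616*31+987)%997=143 -> [143]
  root = 143 == target 143  ** MATCH **
Candidate D: set leaf[3] = 9 -> leaves = [25, 57, 66, 9, 1, 31]
  L0: [25, 57, 66, 9, 1, 31]
  L1: h(25,57)=(25*31+57)%997=832 h(66,9)=(66*31+9)%997=61 h(1,31)=(1*31+31)%997=62 -> [832, 61, 62]
  L2: h(832,61)=(832*31+61)%997=928 h(62,62)=(62*31+62)%997=987 -> [928, 987]
  L3: h(928,987)=(928*31+987)%997=842 -> [842]
  root = 842 != target 143
Candidate C produces the target root.

Answer: C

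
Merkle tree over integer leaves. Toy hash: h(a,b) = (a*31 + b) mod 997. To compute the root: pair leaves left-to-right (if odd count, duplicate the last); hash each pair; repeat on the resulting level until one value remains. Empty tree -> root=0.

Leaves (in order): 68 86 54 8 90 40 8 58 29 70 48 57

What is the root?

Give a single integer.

L0: [68, 86, 54, 8, 90, 40, 8, 58, 29, 70, 48, 57]
L1: h(68,86)=(68*31+86)%997=200 h(54,8)=(54*31+8)%997=685 h(90,40)=(90*31+40)%997=836 h(8,58)=(8*31+58)%997=306 h(29,70)=(29*31+70)%997=969 h(48,57)=(48*31+57)%997=548 -> [200, 685, 836, 306, 969, 548]
L2: h(200,685)=(200*31+685)%997=903 h(836,306)=(836*31+306)%997=300 h(969,548)=(969*31+548)%997=677 -> [903, 300, 677]
L3: h(903,300)=(903*31+300)%997=377 h(677,677)=(677*31+677)%997=727 -> [377, 727]
L4: h(377,727)=(377*31+727)%997=450 -> [450]

Answer: 450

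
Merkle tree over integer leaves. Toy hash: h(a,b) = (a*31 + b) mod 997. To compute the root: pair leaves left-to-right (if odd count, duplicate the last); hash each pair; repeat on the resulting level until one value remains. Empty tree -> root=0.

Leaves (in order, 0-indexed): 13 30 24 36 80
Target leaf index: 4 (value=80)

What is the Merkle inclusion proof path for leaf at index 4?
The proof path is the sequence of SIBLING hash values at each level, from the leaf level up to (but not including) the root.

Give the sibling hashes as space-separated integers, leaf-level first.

Answer: 80 566 245

Derivation:
L0 (leaves): [13, 30, 24, 36, 80], target index=4
L1: h(13,30)=(13*31+30)%997=433 [pair 0] h(24,36)=(24*31+36)%997=780 [pair 1] h(80,80)=(80*31+80)%997=566 [pair 2] -> [433, 780, 566]
  Sibling for proof at L0: 80
L2: h(433,780)=(433*31+780)%997=245 [pair 0] h(566,566)=(566*31+566)%997=166 [pair 1] -> [245, 166]
  Sibling for proof at L1: 566
L3: h(245,166)=(245*31+166)%997=782 [pair 0] -> [782]
  Sibling for proof at L2: 245
Root: 782
Proof path (sibling hashes from leaf to root): [80, 566, 245]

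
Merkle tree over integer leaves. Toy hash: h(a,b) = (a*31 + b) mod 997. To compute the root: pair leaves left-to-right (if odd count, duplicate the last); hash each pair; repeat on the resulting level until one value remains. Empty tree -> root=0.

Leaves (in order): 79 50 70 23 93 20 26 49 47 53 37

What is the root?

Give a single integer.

L0: [79, 50, 70, 23, 93, 20, 26, 49, 47, 53, 37]
L1: h(79,50)=(79*31+50)%997=505 h(70,23)=(70*31+23)%997=199 h(93,20)=(93*31+20)%997=909 h(26,49)=(26*31+49)%997=855 h(47,53)=(47*31+53)%997=513 h(37,37)=(37*31+37)%997=187 -> [505, 199, 909, 855, 513, 187]
L2: h(505,199)=(505*31+199)%997=899 h(909,855)=(909*31+855)%997=121 h(513,187)=(513*31+187)%997=138 -> [899, 121, 138]
L3: h(899,121)=(899*31+121)%997=74 h(138,138)=(138*31+138)%997=428 -> [74, 428]
L4: h(74,428)=(74*31+428)%997=728 -> [728]

Answer: 728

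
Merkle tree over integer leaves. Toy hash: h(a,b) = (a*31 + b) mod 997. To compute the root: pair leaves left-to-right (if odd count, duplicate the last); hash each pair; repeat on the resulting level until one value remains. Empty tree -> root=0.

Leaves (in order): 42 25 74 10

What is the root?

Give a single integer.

L0: [42, 25, 74, 10]
L1: h(42,25)=(42*31+25)%997=330 h(74,10)=(74*31+10)%997=310 -> [330, 310]
L2: h(330,310)=(330*31+310)%997=570 -> [570]

Answer: 570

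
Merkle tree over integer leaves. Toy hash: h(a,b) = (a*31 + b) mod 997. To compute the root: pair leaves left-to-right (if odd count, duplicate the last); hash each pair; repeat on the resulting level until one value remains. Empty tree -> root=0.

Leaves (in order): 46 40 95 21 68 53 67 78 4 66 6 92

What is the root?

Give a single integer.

L0: [46, 40, 95, 21, 68, 53, 67, 78, 4, 66, 6, 92]
L1: h(46,40)=(46*31+40)%997=469 h(95,21)=(95*31+21)%997=972 h(68,53)=(68*31+53)%997=167 h(67,78)=(67*31+78)%997=161 h(4,66)=(4*31+66)%997=190 h(6,92)=(6*31+92)%997=278 -> [469, 972, 167, 161, 190, 278]
L2: h(469,972)=(469*31+972)%997=556 h(167,161)=(167*31+161)%997=353 h(190,278)=(190*31+278)%997=186 -> [556, 353, 186]
L3: h(556,353)=(556*31+353)%997=640 h(186,186)=(186*31+186)%997=967 -> [640, 967]
L4: h(640,967)=(640*31+967)%997=867 -> [867]

Answer: 867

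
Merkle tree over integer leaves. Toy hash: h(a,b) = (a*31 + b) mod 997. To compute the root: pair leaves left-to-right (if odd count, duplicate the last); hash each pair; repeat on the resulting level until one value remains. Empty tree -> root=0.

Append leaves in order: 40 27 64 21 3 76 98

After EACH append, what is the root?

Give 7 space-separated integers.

After append 40 (leaves=[40]):
  L0: [40]
  root=40
After append 27 (leaves=[40, 27]):
  L0: [40, 27]
  L1: h(40,27)=(40*31+27)%997=270 -> [270]
  root=270
After append 64 (leaves=[40, 27, 64]):
  L0: [40, 27, 64]
  L1: h(40,27)=(40*31+27)%997=270 h(64,64)=(64*31+64)%997=54 -> [270, 54]
  L2: h(270,54)=(270*31+54)%997=448 -> [448]
  root=448
After append 21 (leaves=[40, 27, 64, 21]):
  L0: [40, 27, 64, 21]
  L1: h(40,27)=(40*31+27)%997=270 h(64,21)=(64*31+21)%997=11 -> [270, 11]
  L2: h(270,11)=(270*31+11)%997=405 -> [405]
  root=405
After append 3 (leaves=[40, 27, 64, 21, 3]):
  L0: [40, 27, 64, 21, 3]
  L1: h(40,27)=(40*31+27)%997=270 h(64,21)=(64*31+21)%997=11 h(3,3)=(3*31+3)%997=96 -> [270, 11, 96]
  L2: h(270,11)=(270*31+11)%997=405 h(96,96)=(96*31+96)%997=81 -> [405, 81]
  L3: h(405,81)=(405*31+81)%997=672 -> [672]
  root=672
After append 76 (leaves=[40, 27, 64, 21, 3, 76]):
  L0: [40, 27, 64, 21, 3, 76]
  L1: h(40,27)=(40*31+27)%997=270 h(64,21)=(64*31+21)%997=11 h(3,76)=(3*31+76)%997=169 -> [270, 11, 169]
  L2: h(270,11)=(270*31+11)%997=405 h(169,169)=(169*31+169)%997=423 -> [405, 423]
  L3: h(405,423)=(405*31+423)%997=17 -> [17]
  root=17
After append 98 (leaves=[40, 27, 64, 21, 3, 76, 98]):
  L0: [40, 27, 64, 21, 3, 76, 98]
  L1: h(40,27)=(40*31+27)%997=270 h(64,21)=(64*31+21)%997=11 h(3,76)=(3*31+76)%997=169 h(98,98)=(98*31+98)%997=145 -> [270, 11, 169, 145]
  L2: h(270,11)=(270*31+11)%997=405 h(169,145)=(169*31+145)%997=399 -> [405, 399]
  L3: h(405,399)=(405*31+399)%997=990 -> [990]
  root=990

Answer: 40 270 448 405 672 17 990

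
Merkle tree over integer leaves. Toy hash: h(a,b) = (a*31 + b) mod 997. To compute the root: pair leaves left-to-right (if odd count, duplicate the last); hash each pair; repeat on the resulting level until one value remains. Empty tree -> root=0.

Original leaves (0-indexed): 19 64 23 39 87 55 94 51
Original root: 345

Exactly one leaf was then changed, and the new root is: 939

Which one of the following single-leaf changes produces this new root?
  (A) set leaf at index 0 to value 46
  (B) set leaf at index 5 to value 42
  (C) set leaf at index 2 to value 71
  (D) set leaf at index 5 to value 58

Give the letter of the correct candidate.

Answer: B

Derivation:
Original leaves: [19, 64, 23, 39, 87, 55, 94, 51]
Target new root: 939
Try each candidate change and compute the resulting root:
Candidate A: set leaf[0] = 46 -> leaves = [46, 64, 23, 39, 87, 55, 94, 51]
  L0: [46, 64, 23, 39, 87, 55, 94, 51]
  L1: h(46,64)=(46*31+64)%997=493 h(23,39)=(23*31+39)%997=752 h(87,55)=(87*31+55)%997=758 h(94,51)=(94*31+51)%997=971 -> [493, 752, 758, 971]
  L2: h(493,752)=(493*31+752)%997=83 h(758,971)=(758*31+971)%997=541 -> [83, 541]
  L3: h(83,541)=(83*31+541)%997=123 -> [123]
  root = 123 != target 939
Candidate B: set leaf[5] = 42 -> leaves = [19, 64, 23, 39, 87, 42, 94, 51]
  L0: [19, 64, 23, 39, 87, 42, 94, 51]
  L1: h(19,64)=(19*31+64)%997=653 h(23,39)=(23*31+39)%997=752 h(87,42)=(87*31+42)%997=745 h(94,51)=(94*31+51)%997=971 -> [653, 752, 745, 971]
  L2: h(653,752)=(653*31+752)%997=58 h(745,971)=(745*31+971)%997=138 -> [58, 138]
  L3: h(58,138)=(58*31+138)%997=939 -> [939]
  root = 939 == target 939  ** MATCH **
Candidate C: set leaf[2] = 71 -> leaves = [19, 64, 71, 39, 87, 55, 94, 51]
  L0: [19, 64, 71, 39, 87, 55, 94, 51]
  L1: h(19,64)=(19*31+64)%997=653 h(71,39)=(71*31+39)%997=246 h(87,55)=(87*31+55)%997=758 h(94,51)=(94*31+51)%997=971 -> [653, 246, 758, 971]
  L2: h(653,246)=(653*31+246)%997=549 h(758,971)=(758*31+971)%997=541 -> [549, 541]
  L3: h(549,541)=(549*31+541)%997=611 -> [611]
  root = 611 != target 939
Candidate D: set leaf[5] = 58 -> leaves = [19, 64, 23, 39, 87, 58, 94, 51]
  L0: [19, 64, 23, 39, 87, 58, 94, 51]
  L1: h(19,64)=(19*31+64)%997=653 h(23,39)=(23*31+39)%997=752 h(87,58)=(87*31+58)%997=761 h(94,51)=(94*31+51)%997=971 -> [653, 752, 761, 971]
  L2: h(653,752)=(653*31+752)%997=58 h(761,971)=(761*31+971)%997=634 -> [58, 634]
  L3: h(58,634)=(58*31+634)%997=438 -> [438]
  root = 438 != target 939
Candidate B produces the target root.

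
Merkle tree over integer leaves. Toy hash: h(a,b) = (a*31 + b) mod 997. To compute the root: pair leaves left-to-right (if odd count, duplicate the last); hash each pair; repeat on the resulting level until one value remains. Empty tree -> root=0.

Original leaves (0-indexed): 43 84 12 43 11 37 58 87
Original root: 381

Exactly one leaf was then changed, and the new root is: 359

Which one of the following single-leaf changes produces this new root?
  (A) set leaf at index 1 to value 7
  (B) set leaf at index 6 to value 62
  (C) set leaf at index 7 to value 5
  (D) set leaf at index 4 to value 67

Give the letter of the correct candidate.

Answer: D

Derivation:
Original leaves: [43, 84, 12, 43, 11, 37, 58, 87]
Target new root: 359
Try each candidate change and compute the resulting root:
Candidate A: set leaf[1] = 7 -> leaves = [43, 7, 12, 43, 11, 37, 58, 87]
  L0: [43, 7, 12, 43, 11, 37, 58, 87]
  L1: h(43,7)=(43*31+7)%997=343 h(12,43)=(12*31+43)%997=415 h(11,37)=(11*31+37)%997=378 h(58,87)=(58*31+87)%997=888 -> [343, 415, 378, 888]
  L2: h(343,415)=(343*31+415)%997=81 h(378,888)=(378*31+888)%997=642 -> [81, 642]
  L3: h(81,642)=(81*31+642)%997=162 -> [162]
  root = 162 != target 359
Candidate B: set leaf[6] = 62 -> leaves = [43, 84, 12, 43, 11, 37, 62, 87]
  L0: [43, 84, 12, 43, 11, 37, 62, 87]
  L1: h(43,84)=(43*31+84)%997=420 h(12,43)=(12*31+43)%997=415 h(11,37)=(11*31+37)%997=378 h(62,87)=(62*31+87)%997=15 -> [420, 415, 378, 15]
  L2: h(420,415)=(420*31+415)%997=474 h(378,15)=(378*31+15)%997=766 -> [474, 766]
  L3: h(474,766)=(474*31+766)%997=505 -> [505]
  root = 505 != target 359
Candidate C: set leaf[7] = 5 -> leaves = [43, 84, 12, 43, 11, 37, 58, 5]
  L0: [43, 84, 12, 43, 11, 37, 58, 5]
  L1: h(43,84)=(43*31+84)%997=420 h(12,43)=(12*31+43)%997=415 h(11,37)=(11*31+37)%997=378 h(58,5)=(58*31+5)%997=806 -> [420, 415, 378, 806]
  L2: h(420,415)=(420*31+415)%997=474 h(378,806)=(378*31+806)%997=560 -> [474, 560]
  L3: h(474,560)=(474*31+560)%997=299 -> [299]
  root = 299 != target 359
Candidate D: set leaf[4] = 67 -> leaves = [43, 84, 12, 43, 67, 37, 58, 87]
  L0: [43, 84, 12, 43, 67, 37, 58, 87]
  L1: h(43,84)=(43*31+84)%997=420 h(12,43)=(12*31+43)%997=415 h(67,37)=(67*31+37)%997=120 h(58,87)=(58*31+87)%997=888 -> [420, 415, 120, 888]
  L2: h(420,415)=(420*31+415)%997=474 h(120,888)=(120*31+888)%997=620 -> [474, 620]
  L3: h(474,620)=(474*31+620)%997=359 -> [359]
  root = 359 == target 359  ** MATCH **
Candidate D produces the target root.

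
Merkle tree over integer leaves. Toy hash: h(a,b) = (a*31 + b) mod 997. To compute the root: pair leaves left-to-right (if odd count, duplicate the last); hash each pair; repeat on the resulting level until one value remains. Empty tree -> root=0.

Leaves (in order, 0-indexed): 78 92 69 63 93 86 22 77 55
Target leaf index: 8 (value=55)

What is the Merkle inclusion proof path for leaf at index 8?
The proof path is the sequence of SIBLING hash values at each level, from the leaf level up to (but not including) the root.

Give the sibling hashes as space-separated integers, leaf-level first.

Answer: 55 763 488 910

Derivation:
L0 (leaves): [78, 92, 69, 63, 93, 86, 22, 77, 55], target index=8
L1: h(78,92)=(78*31+92)%997=516 [pair 0] h(69,63)=(69*31+63)%997=208 [pair 1] h(93,86)=(93*31+86)%997=975 [pair 2] h(22,77)=(22*31+77)%997=759 [pair 3] h(55,55)=(55*31+55)%997=763 [pair 4] -> [516, 208, 975, 759, 763]
  Sibling for proof at L0: 55
L2: h(516,208)=(516*31+208)%997=252 [pair 0] h(975,759)=(975*31+759)%997=77 [pair 1] h(763,763)=(763*31+763)%997=488 [pair 2] -> [252, 77, 488]
  Sibling for proof at L1: 763
L3: h(252,77)=(252*31+77)%997=910 [pair 0] h(488,488)=(488*31+488)%997=661 [pair 1] -> [910, 661]
  Sibling for proof at L2: 488
L4: h(910,661)=(910*31+661)%997=955 [pair 0] -> [955]
  Sibling for proof at L3: 910
Root: 955
Proof path (sibling hashes from leaf to root): [55, 763, 488, 910]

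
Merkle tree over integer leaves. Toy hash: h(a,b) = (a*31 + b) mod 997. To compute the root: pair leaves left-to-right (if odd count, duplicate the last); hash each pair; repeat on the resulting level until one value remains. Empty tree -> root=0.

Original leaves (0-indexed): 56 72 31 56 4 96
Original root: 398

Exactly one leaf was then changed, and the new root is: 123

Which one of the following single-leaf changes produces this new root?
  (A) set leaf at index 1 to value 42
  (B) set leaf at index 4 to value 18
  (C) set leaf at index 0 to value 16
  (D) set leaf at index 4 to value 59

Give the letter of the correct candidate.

Original leaves: [56, 72, 31, 56, 4, 96]
Target new root: 123
Try each candidate change and compute the resulting root:
Candidate A: set leaf[1] = 42 -> leaves = [56, 42, 31, 56, 4, 96]
  L0: [56, 42, 31, 56, 4, 96]
  L1: h(56,42)=(56*31+42)%997=781 h(31,56)=(31*31+56)%997=20 h(4,96)=(4*31+96)%997=220 -> [781, 20, 220]
  L2: h(781,20)=(781*31+20)%997=303 h(220,220)=(220*31+220)%997=61 -> [303, 61]
  L3: h(303,61)=(303*31+61)%997=481 -> [481]
  root = 481 != target 123
Candidate B: set leaf[4] = 18 -> leaves = [56, 72, 31, 56, 18, 96]
  L0: [56, 72, 31, 56, 18, 96]
  L1: h(56,72)=(56*31+72)%997=811 h(31,56)=(31*31+56)%997=20 h(18,96)=(18*31+96)%997=654 -> [811, 20, 654]
  L2: h(811,20)=(811*31+20)%997=236 h(654,654)=(654*31+654)%997=988 -> [236, 988]
  L3: h(236,988)=(236*31+988)%997=328 -> [328]
  root = 328 != target 123
Candidate C: set leaf[0] = 16 -> leaves = [16, 72, 31, 56, 4, 96]
  L0: [16, 72, 31, 56, 4, 96]
  L1: h(16,72)=(16*31+72)%997=568 h(31,56)=(31*31+56)%997=20 h(4,96)=(4*31+96)%997=220 -> [568, 20, 220]
  L2: h(568,20)=(568*31+20)%997=679 h(220,220)=(220*31+220)%997=61 -> [679, 61]
  L3: h(679,61)=(679*31+61)%997=173 -> [173]
  root = 173 != target 123
Candidate D: set leaf[4] = 59 -> leaves = [56, 72, 31, 56, 59, 96]
  L0: [56, 72, 31, 56, 59, 96]
  L1: h(56,72)=(56*31+72)%997=811 h(31,56)=(31*31+56)%997=20 h(59,96)=(59*31+96)%997=928 -> [811, 20, 928]
  L2: h(811,20)=(811*31+20)%997=236 h(928,928)=(928*31+928)%997=783 -> [236, 783]
  L3: h(236,783)=(236*31+783)%997=123 -> [123]
  root = 123 == target 123  ** MATCH **
Candidate D produces the target root.

Answer: D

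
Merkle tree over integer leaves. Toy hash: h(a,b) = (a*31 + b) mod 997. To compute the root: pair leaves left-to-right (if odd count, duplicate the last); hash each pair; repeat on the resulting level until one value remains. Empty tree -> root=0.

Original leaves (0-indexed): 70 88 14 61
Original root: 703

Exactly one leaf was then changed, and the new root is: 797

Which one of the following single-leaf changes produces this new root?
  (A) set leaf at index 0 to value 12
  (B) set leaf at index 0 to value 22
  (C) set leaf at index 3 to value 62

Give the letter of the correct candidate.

Answer: A

Derivation:
Original leaves: [70, 88, 14, 61]
Target new root: 797
Try each candidate change and compute the resulting root:
Candidate A: set leaf[0] = 12 -> leaves = [12, 88, 14, 61]
  L0: [12, 88, 14, 61]
  L1: h(12,88)=(12*31+88)%997=460 h(14,61)=(14*31+61)%997=495 -> [460, 495]
  L2: h(460,495)=(460*31+495)%997=797 -> [797]
  root = 797 == target 797  ** MATCH **
Candidate B: set leaf[0] = 22 -> leaves = [22, 88, 14, 61]
  L0: [22, 88, 14, 61]
  L1: h(22,88)=(22*31+88)%997=770 h(14,61)=(14*31+61)%997=495 -> [770, 495]
  L2: h(770,495)=(770*31+495)%997=437 -> [437]
  root = 437 != target 797
Candidate C: set leaf[3] = 62 -> leaves = [70, 88, 14, 62]
  L0: [70, 88, 14, 62]
  L1: h(70,88)=(70*31+88)%997=264 h(14,62)=(14*31+62)%997=496 -> [264, 496]
  L2: h(264,496)=(264*31+496)%997=704 -> [704]
  root = 704 != target 797
Candidate A produces the target root.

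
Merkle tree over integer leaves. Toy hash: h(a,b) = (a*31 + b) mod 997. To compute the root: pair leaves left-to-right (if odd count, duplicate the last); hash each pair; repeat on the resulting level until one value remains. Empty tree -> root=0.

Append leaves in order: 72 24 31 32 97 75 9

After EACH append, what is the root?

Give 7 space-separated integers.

Answer: 72 262 141 142 42 335 532

Derivation:
After append 72 (leaves=[72]):
  L0: [72]
  root=72
After append 24 (leaves=[72, 24]):
  L0: [72, 24]
  L1: h(72,24)=(72*31+24)%997=262 -> [262]
  root=262
After append 31 (leaves=[72, 24, 31]):
  L0: [72, 24, 31]
  L1: h(72,24)=(72*31+24)%997=262 h(31,31)=(31*31+31)%997=992 -> [262, 992]
  L2: h(262,992)=(262*31+992)%997=141 -> [141]
  root=141
After append 32 (leaves=[72, 24, 31, 32]):
  L0: [72, 24, 31, 32]
  L1: h(72,24)=(72*31+24)%997=262 h(31,32)=(31*31+32)%997=993 -> [262, 993]
  L2: h(262,993)=(262*31+993)%997=142 -> [142]
  root=142
After append 97 (leaves=[72, 24, 31, 32, 97]):
  L0: [72, 24, 31, 32, 97]
  L1: h(72,24)=(72*31+24)%997=262 h(31,32)=(31*31+32)%997=993 h(97,97)=(97*31+97)%997=113 -> [262, 993, 113]
  L2: h(262,993)=(262*31+993)%997=142 h(113,113)=(113*31+113)%997=625 -> [142, 625]
  L3: h(142,625)=(142*31+625)%997=42 -> [42]
  root=42
After append 75 (leaves=[72, 24, 31, 32, 97, 75]):
  L0: [72, 24, 31, 32, 97, 75]
  L1: h(72,24)=(72*31+24)%997=262 h(31,32)=(31*31+32)%997=993 h(97,75)=(97*31+75)%997=91 -> [262, 993, 91]
  L2: h(262,993)=(262*31+993)%997=142 h(91,91)=(91*31+91)%997=918 -> [142, 918]
  L3: h(142,918)=(142*31+918)%997=335 -> [335]
  root=335
After append 9 (leaves=[72, 24, 31, 32, 97, 75, 9]):
  L0: [72, 24, 31, 32, 97, 75, 9]
  L1: h(72,24)=(72*31+24)%997=262 h(31,32)=(31*31+32)%997=993 h(97,75)=(97*31+75)%997=91 h(9,9)=(9*31+9)%997=288 -> [262, 993, 91, 288]
  L2: h(262,993)=(262*31+993)%997=142 h(91,288)=(91*31+288)%997=118 -> [142, 118]
  L3: h(142,118)=(142*31+118)%997=532 -> [532]
  root=532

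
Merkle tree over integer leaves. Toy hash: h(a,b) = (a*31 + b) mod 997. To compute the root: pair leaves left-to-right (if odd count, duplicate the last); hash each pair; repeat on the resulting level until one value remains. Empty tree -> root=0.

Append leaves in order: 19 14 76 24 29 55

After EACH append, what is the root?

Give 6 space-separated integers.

Answer: 19 603 188 136 14 846

Derivation:
After append 19 (leaves=[19]):
  L0: [19]
  root=19
After append 14 (leaves=[19, 14]):
  L0: [19, 14]
  L1: h(19,14)=(19*31+14)%997=603 -> [603]
  root=603
After append 76 (leaves=[19, 14, 76]):
  L0: [19, 14, 76]
  L1: h(19,14)=(19*31+14)%997=603 h(76,76)=(76*31+76)%997=438 -> [603, 438]
  L2: h(603,438)=(603*31+438)%997=188 -> [188]
  root=188
After append 24 (leaves=[19, 14, 76, 24]):
  L0: [19, 14, 76, 24]
  L1: h(19,14)=(19*31+14)%997=603 h(76,24)=(76*31+24)%997=386 -> [603, 386]
  L2: h(603,386)=(603*31+386)%997=136 -> [136]
  root=136
After append 29 (leaves=[19, 14, 76, 24, 29]):
  L0: [19, 14, 76, 24, 29]
  L1: h(19,14)=(19*31+14)%997=603 h(76,24)=(76*31+24)%997=386 h(29,29)=(29*31+29)%997=928 -> [603, 386, 928]
  L2: h(603,386)=(603*31+386)%997=136 h(928,928)=(928*31+928)%997=783 -> [136, 783]
  L3: h(136,783)=(136*31+783)%997=14 -> [14]
  root=14
After append 55 (leaves=[19, 14, 76, 24, 29, 55]):
  L0: [19, 14, 76, 24, 29, 55]
  L1: h(19,14)=(19*31+14)%997=603 h(76,24)=(76*31+24)%997=386 h(29,55)=(29*31+55)%997=954 -> [603, 386, 954]
  L2: h(603,386)=(603*31+386)%997=136 h(954,954)=(954*31+954)%997=618 -> [136, 618]
  L3: h(136,618)=(136*31+618)%997=846 -> [846]
  root=846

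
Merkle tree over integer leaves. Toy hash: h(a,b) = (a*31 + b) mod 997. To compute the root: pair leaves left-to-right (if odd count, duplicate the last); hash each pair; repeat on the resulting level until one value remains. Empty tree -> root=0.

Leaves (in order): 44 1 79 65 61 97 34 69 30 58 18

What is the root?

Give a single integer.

Answer: 964

Derivation:
L0: [44, 1, 79, 65, 61, 97, 34, 69, 30, 58, 18]
L1: h(44,1)=(44*31+1)%997=368 h(79,65)=(79*31+65)%997=520 h(61,97)=(61*31+97)%997=991 h(34,69)=(34*31+69)%997=126 h(30,58)=(30*31+58)%997=988 h(18,18)=(18*31+18)%997=576 -> [368, 520, 991, 126, 988, 576]
L2: h(368,520)=(368*31+520)%997=961 h(991,126)=(991*31+126)%997=937 h(988,576)=(988*31+576)%997=297 -> [961, 937, 297]
L3: h(961,937)=(961*31+937)%997=818 h(297,297)=(297*31+297)%997=531 -> [818, 531]
L4: h(818,531)=(818*31+531)%997=964 -> [964]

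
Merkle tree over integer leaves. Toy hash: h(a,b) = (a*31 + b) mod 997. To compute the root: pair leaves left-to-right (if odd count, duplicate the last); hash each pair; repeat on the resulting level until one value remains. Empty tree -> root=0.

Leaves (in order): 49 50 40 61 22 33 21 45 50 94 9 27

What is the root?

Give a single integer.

L0: [49, 50, 40, 61, 22, 33, 21, 45, 50, 94, 9, 27]
L1: h(49,50)=(49*31+50)%997=572 h(40,61)=(40*31+61)%997=304 h(22,33)=(22*31+33)%997=715 h(21,45)=(21*31+45)%997=696 h(50,94)=(50*31+94)%997=647 h(9,27)=(9*31+27)%997=306 -> [572, 304, 715, 696, 647, 306]
L2: h(572,304)=(572*31+304)%997=90 h(715,696)=(715*31+696)%997=927 h(647,306)=(647*31+306)%997=423 -> [90, 927, 423]
L3: h(90,927)=(90*31+927)%997=726 h(423,423)=(423*31+423)%997=575 -> [726, 575]
L4: h(726,575)=(726*31+575)%997=150 -> [150]

Answer: 150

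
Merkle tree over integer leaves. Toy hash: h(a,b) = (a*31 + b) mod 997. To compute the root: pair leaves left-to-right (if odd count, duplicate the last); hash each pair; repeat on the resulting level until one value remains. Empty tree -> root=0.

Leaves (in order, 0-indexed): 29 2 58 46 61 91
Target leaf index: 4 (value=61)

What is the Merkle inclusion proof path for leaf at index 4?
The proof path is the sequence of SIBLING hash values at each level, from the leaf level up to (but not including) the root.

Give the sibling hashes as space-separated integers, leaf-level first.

L0 (leaves): [29, 2, 58, 46, 61, 91], target index=4
L1: h(29,2)=(29*31+2)%997=901 [pair 0] h(58,46)=(58*31+46)%997=847 [pair 1] h(61,91)=(61*31+91)%997=985 [pair 2] -> [901, 847, 985]
  Sibling for proof at L0: 91
L2: h(901,847)=(901*31+847)%997=862 [pair 0] h(985,985)=(985*31+985)%997=613 [pair 1] -> [862, 613]
  Sibling for proof at L1: 985
L3: h(862,613)=(862*31+613)%997=416 [pair 0] -> [416]
  Sibling for proof at L2: 862
Root: 416
Proof path (sibling hashes from leaf to root): [91, 985, 862]

Answer: 91 985 862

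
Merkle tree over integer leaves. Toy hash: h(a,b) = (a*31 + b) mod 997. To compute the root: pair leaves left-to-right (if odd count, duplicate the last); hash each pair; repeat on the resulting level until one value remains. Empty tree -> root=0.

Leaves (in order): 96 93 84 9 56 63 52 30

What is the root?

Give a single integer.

Answer: 14

Derivation:
L0: [96, 93, 84, 9, 56, 63, 52, 30]
L1: h(96,93)=(96*31+93)%997=78 h(84,9)=(84*31+9)%997=619 h(56,63)=(56*31+63)%997=802 h(52,30)=(52*31+30)%997=645 -> [78, 619, 802, 645]
L2: h(78,619)=(78*31+619)%997=46 h(802,645)=(802*31+645)%997=582 -> [46, 582]
L3: h(46,582)=(46*31+582)%997=14 -> [14]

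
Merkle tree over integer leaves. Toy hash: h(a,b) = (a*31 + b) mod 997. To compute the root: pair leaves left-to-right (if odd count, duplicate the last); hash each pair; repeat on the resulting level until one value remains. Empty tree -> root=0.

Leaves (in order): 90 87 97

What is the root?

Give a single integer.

L0: [90, 87, 97]
L1: h(90,87)=(90*31+87)%997=883 h(97,97)=(97*31+97)%997=113 -> [883, 113]
L2: h(883,113)=(883*31+113)%997=567 -> [567]

Answer: 567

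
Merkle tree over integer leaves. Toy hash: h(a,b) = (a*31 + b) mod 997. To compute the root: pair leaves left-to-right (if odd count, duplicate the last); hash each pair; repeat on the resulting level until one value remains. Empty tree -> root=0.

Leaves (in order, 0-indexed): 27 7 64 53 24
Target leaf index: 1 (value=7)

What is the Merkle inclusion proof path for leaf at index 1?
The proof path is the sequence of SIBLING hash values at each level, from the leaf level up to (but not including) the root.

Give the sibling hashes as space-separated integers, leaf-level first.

Answer: 27 43 648

Derivation:
L0 (leaves): [27, 7, 64, 53, 24], target index=1
L1: h(27,7)=(27*31+7)%997=844 [pair 0] h(64,53)=(64*31+53)%997=43 [pair 1] h(24,24)=(24*31+24)%997=768 [pair 2] -> [844, 43, 768]
  Sibling for proof at L0: 27
L2: h(844,43)=(844*31+43)%997=285 [pair 0] h(768,768)=(768*31+768)%997=648 [pair 1] -> [285, 648]
  Sibling for proof at L1: 43
L3: h(285,648)=(285*31+648)%997=510 [pair 0] -> [510]
  Sibling for proof at L2: 648
Root: 510
Proof path (sibling hashes from leaf to root): [27, 43, 648]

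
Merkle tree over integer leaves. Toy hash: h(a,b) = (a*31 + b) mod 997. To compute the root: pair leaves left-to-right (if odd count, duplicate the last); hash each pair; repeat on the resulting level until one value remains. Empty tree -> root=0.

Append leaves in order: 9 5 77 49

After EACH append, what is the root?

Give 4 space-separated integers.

After append 9 (leaves=[9]):
  L0: [9]
  root=9
After append 5 (leaves=[9, 5]):
  L0: [9, 5]
  L1: h(9,5)=(9*31+5)%997=284 -> [284]
  root=284
After append 77 (leaves=[9, 5, 77]):
  L0: [9, 5, 77]
  L1: h(9,5)=(9*31+5)%997=284 h(77,77)=(77*31+77)%997=470 -> [284, 470]
  L2: h(284,470)=(284*31+470)%997=301 -> [301]
  root=301
After append 49 (leaves=[9, 5, 77, 49]):
  L0: [9, 5, 77, 49]
  L1: h(9,5)=(9*31+5)%997=284 h(77,49)=(77*31+49)%997=442 -> [284, 442]
  L2: h(284,442)=(284*31+442)%997=273 -> [273]
  root=273

Answer: 9 284 301 273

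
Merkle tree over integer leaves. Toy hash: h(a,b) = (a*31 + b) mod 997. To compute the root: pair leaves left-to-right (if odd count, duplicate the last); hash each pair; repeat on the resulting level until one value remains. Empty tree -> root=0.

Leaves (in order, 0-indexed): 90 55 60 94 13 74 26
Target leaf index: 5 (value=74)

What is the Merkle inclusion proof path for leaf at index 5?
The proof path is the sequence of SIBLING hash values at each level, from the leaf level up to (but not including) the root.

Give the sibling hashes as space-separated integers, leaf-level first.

L0 (leaves): [90, 55, 60, 94, 13, 74, 26], target index=5
L1: h(90,55)=(90*31+55)%997=851 [pair 0] h(60,94)=(60*31+94)%997=957 [pair 1] h(13,74)=(13*31+74)%997=477 [pair 2] h(26,26)=(26*31+26)%997=832 [pair 3] -> [851, 957, 477, 832]
  Sibling for proof at L0: 13
L2: h(851,957)=(851*31+957)%997=419 [pair 0] h(477,832)=(477*31+832)%997=664 [pair 1] -> [419, 664]
  Sibling for proof at L1: 832
L3: h(419,664)=(419*31+664)%997=692 [pair 0] -> [692]
  Sibling for proof at L2: 419
Root: 692
Proof path (sibling hashes from leaf to root): [13, 832, 419]

Answer: 13 832 419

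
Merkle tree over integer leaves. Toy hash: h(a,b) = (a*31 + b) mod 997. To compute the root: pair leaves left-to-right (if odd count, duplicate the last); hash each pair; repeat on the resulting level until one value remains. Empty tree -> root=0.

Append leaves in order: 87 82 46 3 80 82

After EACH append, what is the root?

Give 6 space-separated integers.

Answer: 87 785 882 839 253 317

Derivation:
After append 87 (leaves=[87]):
  L0: [87]
  root=87
After append 82 (leaves=[87, 82]):
  L0: [87, 82]
  L1: h(87,82)=(87*31+82)%997=785 -> [785]
  root=785
After append 46 (leaves=[87, 82, 46]):
  L0: [87, 82, 46]
  L1: h(87,82)=(87*31+82)%997=785 h(46,46)=(46*31+46)%997=475 -> [785, 475]
  L2: h(785,475)=(785*31+475)%997=882 -> [882]
  root=882
After append 3 (leaves=[87, 82, 46, 3]):
  L0: [87, 82, 46, 3]
  L1: h(87,82)=(87*31+82)%997=785 h(46,3)=(46*31+3)%997=432 -> [785, 432]
  L2: h(785,432)=(785*31+432)%997=839 -> [839]
  root=839
After append 80 (leaves=[87, 82, 46, 3, 80]):
  L0: [87, 82, 46, 3, 80]
  L1: h(87,82)=(87*31+82)%997=785 h(46,3)=(46*31+3)%997=432 h(80,80)=(80*31+80)%997=566 -> [785, 432, 566]
  L2: h(785,432)=(785*31+432)%997=839 h(566,566)=(566*31+566)%997=166 -> [839, 166]
  L3: h(839,166)=(839*31+166)%997=253 -> [253]
  root=253
After append 82 (leaves=[87, 82, 46, 3, 80, 82]):
  L0: [87, 82, 46, 3, 80, 82]
  L1: h(87,82)=(87*31+82)%997=785 h(46,3)=(46*31+3)%997=432 h(80,82)=(80*31+82)%997=568 -> [785, 432, 568]
  L2: h(785,432)=(785*31+432)%997=839 h(568,568)=(568*31+568)%997=230 -> [839, 230]
  L3: h(839,230)=(839*31+230)%997=317 -> [317]
  root=317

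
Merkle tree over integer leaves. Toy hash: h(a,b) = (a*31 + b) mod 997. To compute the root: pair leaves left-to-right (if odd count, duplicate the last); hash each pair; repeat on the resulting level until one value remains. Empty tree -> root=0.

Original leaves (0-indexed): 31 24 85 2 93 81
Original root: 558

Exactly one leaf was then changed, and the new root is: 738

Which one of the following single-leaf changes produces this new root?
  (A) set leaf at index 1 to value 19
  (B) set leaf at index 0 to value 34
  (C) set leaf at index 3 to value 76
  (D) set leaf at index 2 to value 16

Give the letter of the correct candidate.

Original leaves: [31, 24, 85, 2, 93, 81]
Target new root: 738
Try each candidate change and compute the resulting root:
Candidate A: set leaf[1] = 19 -> leaves = [31, 19, 85, 2, 93, 81]
  L0: [31, 19, 85, 2, 93, 81]
  L1: h(31,19)=(31*31+19)%997=980 h(85,2)=(85*31+2)%997=643 h(93,81)=(93*31+81)%997=970 -> [980, 643, 970]
  L2: h(980,643)=(980*31+643)%997=116 h(970,970)=(970*31+970)%997=133 -> [116, 133]
  L3: h(116,133)=(116*31+133)%997=738 -> [738]
  root = 738 == target 738  ** MATCH **
Candidate B: set leaf[0] = 34 -> leaves = [34, 24, 85, 2, 93, 81]
  L0: [34, 24, 85, 2, 93, 81]
  L1: h(34,24)=(34*31+24)%997=81 h(85,2)=(85*31+2)%997=643 h(93,81)=(93*31+81)%997=970 -> [81, 643, 970]
  L2: h(81,643)=(81*31+643)%997=163 h(970,970)=(970*31+970)%997=133 -> [163, 133]
  L3: h(163,133)=(163*31+133)%997=201 -> [201]
  root = 201 != target 738
Candidate C: set leaf[3] = 76 -> leaves = [31, 24, 85, 76, 93, 81]
  L0: [31, 24, 85, 76, 93, 81]
  L1: h(31,24)=(31*31+24)%997=985 h(85,76)=(85*31+76)%997=717 h(93,81)=(93*31+81)%997=970 -> [985, 717, 970]
  L2: h(985,717)=(985*31+717)%997=345 h(970,970)=(970*31+970)%997=133 -> [345, 133]
  L3: h(345,133)=(345*31+133)%997=858 -> [858]
  root = 858 != target 738
Candidate D: set leaf[2] = 16 -> leaves = [31, 24, 16, 2, 93, 81]
  L0: [31, 24, 16, 2, 93, 81]
  L1: h(31,24)=(31*31+24)%997=985 h(16,2)=(16*31+2)%997=498 h(93,81)=(93*31+81)%997=970 -> [985, 498, 970]
  L2: h(985,498)=(985*31+498)%997=126 h(970,970)=(970*31+970)%997=133 -> [126, 133]
  L3: h(126,133)=(126*31+133)%997=51 -> [51]
  root = 51 != target 738
Candidate A produces the target root.

Answer: A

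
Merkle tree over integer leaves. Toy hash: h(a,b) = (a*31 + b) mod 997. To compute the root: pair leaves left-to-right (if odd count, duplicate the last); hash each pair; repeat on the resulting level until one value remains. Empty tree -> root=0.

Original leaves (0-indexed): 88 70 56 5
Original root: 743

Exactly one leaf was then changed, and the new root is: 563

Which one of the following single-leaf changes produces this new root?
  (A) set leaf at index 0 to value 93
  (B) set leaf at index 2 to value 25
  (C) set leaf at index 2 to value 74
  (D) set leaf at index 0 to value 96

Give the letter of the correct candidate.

Answer: A

Derivation:
Original leaves: [88, 70, 56, 5]
Target new root: 563
Try each candidate change and compute the resulting root:
Candidate A: set leaf[0] = 93 -> leaves = [93, 70, 56, 5]
  L0: [93, 70, 56, 5]
  L1: h(93,70)=(93*31+70)%997=959 h(56,5)=(56*31+5)%997=744 -> [959, 744]
  L2: h(959,744)=(959*31+744)%997=563 -> [563]
  root = 563 == target 563  ** MATCH **
Candidate B: set leaf[2] = 25 -> leaves = [88, 70, 25, 5]
  L0: [88, 70, 25, 5]
  L1: h(88,70)=(88*31+70)%997=804 h(25,5)=(25*31+5)%997=780 -> [804, 780]
  L2: h(804,780)=(804*31+780)%997=779 -> [779]
  root = 779 != target 563
Candidate C: set leaf[2] = 74 -> leaves = [88, 70, 74, 5]
  L0: [88, 70, 74, 5]
  L1: h(88,70)=(88*31+70)%997=804 h(74,5)=(74*31+5)%997=305 -> [804, 305]
  L2: h(804,305)=(804*31+305)%997=304 -> [304]
  root = 304 != target 563
Candidate D: set leaf[0] = 96 -> leaves = [96, 70, 56, 5]
  L0: [96, 70, 56, 5]
  L1: h(96,70)=(96*31+70)%997=55 h(56,5)=(56*31+5)%997=744 -> [55, 744]
  L2: h(55,744)=(55*31+744)%997=455 -> [455]
  root = 455 != target 563
Candidate A produces the target root.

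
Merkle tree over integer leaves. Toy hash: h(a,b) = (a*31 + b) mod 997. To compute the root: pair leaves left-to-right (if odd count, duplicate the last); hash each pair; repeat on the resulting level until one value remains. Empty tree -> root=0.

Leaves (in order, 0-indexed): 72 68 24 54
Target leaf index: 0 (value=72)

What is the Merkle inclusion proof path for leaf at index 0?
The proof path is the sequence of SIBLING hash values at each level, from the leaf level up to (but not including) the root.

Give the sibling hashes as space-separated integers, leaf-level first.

L0 (leaves): [72, 68, 24, 54], target index=0
L1: h(72,68)=(72*31+68)%997=306 [pair 0] h(24,54)=(24*31+54)%997=798 [pair 1] -> [306, 798]
  Sibling for proof at L0: 68
L2: h(306,798)=(306*31+798)%997=314 [pair 0] -> [314]
  Sibling for proof at L1: 798
Root: 314
Proof path (sibling hashes from leaf to root): [68, 798]

Answer: 68 798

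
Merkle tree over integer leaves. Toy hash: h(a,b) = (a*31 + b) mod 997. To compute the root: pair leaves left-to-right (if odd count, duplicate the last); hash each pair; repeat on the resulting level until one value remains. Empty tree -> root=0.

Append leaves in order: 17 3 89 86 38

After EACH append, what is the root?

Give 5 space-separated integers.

After append 17 (leaves=[17]):
  L0: [17]
  root=17
After append 3 (leaves=[17, 3]):
  L0: [17, 3]
  L1: h(17,3)=(17*31+3)%997=530 -> [530]
  root=530
After append 89 (leaves=[17, 3, 89]):
  L0: [17, 3, 89]
  L1: h(17,3)=(17*31+3)%997=530 h(89,89)=(89*31+89)%997=854 -> [530, 854]
  L2: h(530,854)=(530*31+854)%997=335 -> [335]
  root=335
After append 86 (leaves=[17, 3, 89, 86]):
  L0: [17, 3, 89, 86]
  L1: h(17,3)=(17*31+3)%997=530 h(89,86)=(89*31+86)%997=851 -> [530, 851]
  L2: h(530,851)=(530*31+851)%997=332 -> [332]
  root=332
After append 38 (leaves=[17, 3, 89, 86, 38]):
  L0: [17, 3, 89, 86, 38]
  L1: h(17,3)=(17*31+3)%997=530 h(89,86)=(89*31+86)%997=851 h(38,38)=(38*31+38)%997=219 -> [530, 851, 219]
  L2: h(530,851)=(530*31+851)%997=332 h(219,219)=(219*31+219)%997=29 -> [332, 29]
  L3: h(332,29)=(332*31+29)%997=351 -> [351]
  root=351

Answer: 17 530 335 332 351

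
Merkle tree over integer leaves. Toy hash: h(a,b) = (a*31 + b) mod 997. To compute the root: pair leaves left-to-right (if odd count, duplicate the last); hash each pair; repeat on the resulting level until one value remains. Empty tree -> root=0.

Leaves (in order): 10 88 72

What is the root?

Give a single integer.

L0: [10, 88, 72]
L1: h(10,88)=(10*31+88)%997=398 h(72,72)=(72*31+72)%997=310 -> [398, 310]
L2: h(398,310)=(398*31+310)%997=684 -> [684]

Answer: 684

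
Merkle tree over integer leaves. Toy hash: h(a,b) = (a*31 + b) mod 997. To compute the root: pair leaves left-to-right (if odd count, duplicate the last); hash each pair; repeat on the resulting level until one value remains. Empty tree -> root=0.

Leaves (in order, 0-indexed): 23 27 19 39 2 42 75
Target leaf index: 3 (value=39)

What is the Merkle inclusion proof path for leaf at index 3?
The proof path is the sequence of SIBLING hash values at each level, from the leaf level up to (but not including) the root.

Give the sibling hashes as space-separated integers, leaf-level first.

L0 (leaves): [23, 27, 19, 39, 2, 42, 75], target index=3
L1: h(23,27)=(23*31+27)%997=740 [pair 0] h(19,39)=(19*31+39)%997=628 [pair 1] h(2,42)=(2*31+42)%997=104 [pair 2] h(75,75)=(75*31+75)%997=406 [pair 3] -> [740, 628, 104, 406]
  Sibling for proof at L0: 19
L2: h(740,628)=(740*31+628)%997=637 [pair 0] h(104,406)=(104*31+406)%997=639 [pair 1] -> [637, 639]
  Sibling for proof at L1: 740
L3: h(637,639)=(637*31+639)%997=446 [pair 0] -> [446]
  Sibling for proof at L2: 639
Root: 446
Proof path (sibling hashes from leaf to root): [19, 740, 639]

Answer: 19 740 639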